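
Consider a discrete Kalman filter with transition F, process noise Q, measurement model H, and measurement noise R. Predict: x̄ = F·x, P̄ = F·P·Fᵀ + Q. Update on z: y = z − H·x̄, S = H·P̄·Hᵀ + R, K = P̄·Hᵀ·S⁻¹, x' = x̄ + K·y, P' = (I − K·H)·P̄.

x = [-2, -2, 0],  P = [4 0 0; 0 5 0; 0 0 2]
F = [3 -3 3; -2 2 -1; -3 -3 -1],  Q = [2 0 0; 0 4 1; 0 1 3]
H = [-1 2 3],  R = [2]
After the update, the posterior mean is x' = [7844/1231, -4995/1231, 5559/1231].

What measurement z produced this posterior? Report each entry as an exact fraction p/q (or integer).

z = [-1]

x̄ = F·x = [0, 0, 12]
P̄ = F·P·Fᵀ + Q = [101 -60 3; -60 42 -3; 3 -3 86]
S = H·P̄·Hᵀ + R = [1231]
K = P̄·Hᵀ·S⁻¹ = [-212/1231; 135/1231; 249/1231]
x' − x̄ = [7844/1231, -4995/1231, -9213/1231] = K·y
y = (KᵀK)⁻¹·Kᵀ·(x' − x̄) = [-37]
z = y + H·x̄ = [-37] + [36] = [-1]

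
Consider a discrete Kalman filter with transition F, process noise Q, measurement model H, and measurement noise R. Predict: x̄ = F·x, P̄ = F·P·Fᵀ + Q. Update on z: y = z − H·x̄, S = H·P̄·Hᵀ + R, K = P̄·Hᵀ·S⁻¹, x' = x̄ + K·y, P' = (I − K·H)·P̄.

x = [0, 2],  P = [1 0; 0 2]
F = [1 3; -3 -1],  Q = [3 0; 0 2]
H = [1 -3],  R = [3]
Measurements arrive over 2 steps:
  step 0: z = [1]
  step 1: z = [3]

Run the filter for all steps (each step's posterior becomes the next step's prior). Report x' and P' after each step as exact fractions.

step 0: x' = [13/4, 34/49], P' = [39/4 3; 3 61/49]
step 1: x' = [-4712/22929, -50099/45858], P' = [30365/7643 17729/15286; 17729/15286 5078/7643]

step 0: x̄ = F·x = [6, -2]
step 0: P̄ = F·P·Fᵀ + Q = [22 -9; -9 13]
step 0: y = z − H·x̄ = [-11]
step 0: S = H·P̄·Hᵀ + R = [196]
step 0: K = P̄·Hᵀ·S⁻¹ = [1/4; -12/49]
step 0: x' = x̄ + K·y = [13/4, 34/49]
step 0: P' = (I − K·H)·P̄ = [39/4 3; 3 61/49]
step 1: x̄ = F·x = [1045/196, -2047/196]
step 1: P̄ = F·P·Fᵀ + Q = [8223/196 -12345/196; -12345/196 21363/196]
step 1: y = z − H·x̄ = [-3299/98]
step 1: S = H·P̄·Hᵀ + R = [68787/49]
step 1: K = P̄·Hᵀ·S⁻¹ = [7543/45858; -12739/45858]
step 1: x' = x̄ + K·y = [-4712/22929, -50099/45858]
step 1: P' = (I − K·H)·P̄ = [30365/7643 17729/15286; 17729/15286 5078/7643]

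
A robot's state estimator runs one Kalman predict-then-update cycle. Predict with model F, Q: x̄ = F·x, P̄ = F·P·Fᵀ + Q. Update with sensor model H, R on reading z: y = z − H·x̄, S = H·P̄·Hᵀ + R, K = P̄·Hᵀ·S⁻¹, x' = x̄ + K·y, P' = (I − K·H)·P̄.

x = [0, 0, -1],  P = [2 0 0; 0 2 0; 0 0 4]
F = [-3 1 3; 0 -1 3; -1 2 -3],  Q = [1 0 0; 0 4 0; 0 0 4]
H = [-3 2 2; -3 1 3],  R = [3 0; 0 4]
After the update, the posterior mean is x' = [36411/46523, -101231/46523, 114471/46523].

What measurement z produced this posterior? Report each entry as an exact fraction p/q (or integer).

x̄ = F·x = [-3, -3, 3]
P̄ = F·P·Fᵀ + Q = [57 34 -26; 34 42 -40; -26 -40 50]
S = H·P̄·Hᵀ + R = [468 661; 661 1033]
K = P̄·Hᵀ·S⁻¹ = [-18000/46523 1835/46523; 17746/46523 -19462/46523; -23034/46523 23206/46523]
x' − x̄ = [175980/46523, 38338/46523, -25098/46523] = K·y
y = (KᵀK)⁻¹·Kᵀ·(x' − x̄) = [-11, -12]
z = y + H·x̄ = [-11, -12] + [9, 15] = [-2, 3]

z = [-2, 3]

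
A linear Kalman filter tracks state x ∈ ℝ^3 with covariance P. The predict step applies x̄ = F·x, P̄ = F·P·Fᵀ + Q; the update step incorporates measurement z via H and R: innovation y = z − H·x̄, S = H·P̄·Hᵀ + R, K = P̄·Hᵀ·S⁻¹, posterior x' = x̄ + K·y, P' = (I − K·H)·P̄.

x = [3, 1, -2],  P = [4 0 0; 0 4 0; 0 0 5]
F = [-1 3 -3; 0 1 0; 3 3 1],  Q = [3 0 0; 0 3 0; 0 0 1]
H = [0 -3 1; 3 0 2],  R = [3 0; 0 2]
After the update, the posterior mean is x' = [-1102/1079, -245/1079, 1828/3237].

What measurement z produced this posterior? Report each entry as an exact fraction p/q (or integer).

x̄ = F·x = [6, 1, 10]
P̄ = F·P·Fᵀ + Q = [88 12 9; 12 7 12; 9 12 78]
S = H·P̄·Hᵀ + R = [72 3; 3 1214]
K = P̄·Hᵀ·S⁻¹ = [-3736/9711 755/3237; -1234/9711 161/3237; 16813/29133 1450/9711]
x' − x̄ = [-7576/1079, -1324/1079, -30542/3237] = K·y
y = (KᵀK)⁻¹·Kᵀ·(x' − x̄) = [-6, -40]
z = y + H·x̄ = [-6, -40] + [7, 38] = [1, -2]

z = [1, -2]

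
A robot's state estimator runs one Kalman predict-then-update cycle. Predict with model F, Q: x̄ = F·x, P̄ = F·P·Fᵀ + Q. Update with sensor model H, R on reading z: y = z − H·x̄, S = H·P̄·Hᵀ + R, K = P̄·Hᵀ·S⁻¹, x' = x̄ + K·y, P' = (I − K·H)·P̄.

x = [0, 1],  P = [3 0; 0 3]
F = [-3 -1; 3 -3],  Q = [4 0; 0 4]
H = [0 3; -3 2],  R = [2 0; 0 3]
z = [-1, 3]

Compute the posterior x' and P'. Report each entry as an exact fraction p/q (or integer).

x̄ = F·x = [-1, -3]
P̄ = F·P·Fᵀ + Q = [34 -18; -18 58]
y = z − H·x̄ = [8, 6]
S = H·P̄·Hᵀ + R = [524 510; 510 757]
K = P̄·Hᵀ·S⁻¹ = [14751/68284 -11193/34142; 22509/68284 85/34142]
x' = x̄ + K·y = [-21148/17071, -5940/17071]
P' = (I − K·H)·P̄ = [14471/34142 4917/34142; 4917/34142 7503/34142]

x' = [-21148/17071, -5940/17071]
P' = [14471/34142 4917/34142; 4917/34142 7503/34142]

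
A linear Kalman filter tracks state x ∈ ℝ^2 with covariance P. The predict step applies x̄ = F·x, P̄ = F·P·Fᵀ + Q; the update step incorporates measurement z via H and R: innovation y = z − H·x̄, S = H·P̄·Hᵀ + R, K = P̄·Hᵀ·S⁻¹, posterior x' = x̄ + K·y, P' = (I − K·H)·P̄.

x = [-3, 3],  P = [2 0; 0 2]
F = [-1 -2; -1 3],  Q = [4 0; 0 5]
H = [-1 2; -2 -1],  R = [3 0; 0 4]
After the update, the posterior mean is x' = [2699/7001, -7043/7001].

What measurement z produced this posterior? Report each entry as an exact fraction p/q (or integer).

x̄ = F·x = [-3, 12]
P̄ = F·P·Fᵀ + Q = [14 -10; -10 25]
S = H·P̄·Hᵀ + R = [157 8; 8 45]
K = P̄·Hᵀ·S⁻¹ = [-1386/7001 -2554/7001; 2740/7001 -1265/7001]
x' − x̄ = [23702/7001, -91055/7001] = K·y
y = (KᵀK)⁻¹·Kᵀ·(x' − x̄) = [-30, 7]
z = y + H·x̄ = [-30, 7] + [27, -6] = [-3, 1]

z = [-3, 1]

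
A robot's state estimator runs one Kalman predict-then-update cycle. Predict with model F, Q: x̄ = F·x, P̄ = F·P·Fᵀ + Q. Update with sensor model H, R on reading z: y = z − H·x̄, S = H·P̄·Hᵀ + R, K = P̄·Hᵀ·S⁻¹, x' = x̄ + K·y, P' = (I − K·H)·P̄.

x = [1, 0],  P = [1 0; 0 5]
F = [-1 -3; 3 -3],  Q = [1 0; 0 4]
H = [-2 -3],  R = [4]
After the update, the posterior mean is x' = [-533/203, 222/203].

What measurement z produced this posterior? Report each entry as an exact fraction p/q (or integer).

z = [2]

x̄ = F·x = [-1, 3]
P̄ = F·P·Fᵀ + Q = [47 42; 42 58]
S = H·P̄·Hᵀ + R = [1218]
K = P̄·Hᵀ·S⁻¹ = [-110/609; -43/203]
x' − x̄ = [-330/203, -387/203] = K·y
y = (KᵀK)⁻¹·Kᵀ·(x' − x̄) = [9]
z = y + H·x̄ = [9] + [-7] = [2]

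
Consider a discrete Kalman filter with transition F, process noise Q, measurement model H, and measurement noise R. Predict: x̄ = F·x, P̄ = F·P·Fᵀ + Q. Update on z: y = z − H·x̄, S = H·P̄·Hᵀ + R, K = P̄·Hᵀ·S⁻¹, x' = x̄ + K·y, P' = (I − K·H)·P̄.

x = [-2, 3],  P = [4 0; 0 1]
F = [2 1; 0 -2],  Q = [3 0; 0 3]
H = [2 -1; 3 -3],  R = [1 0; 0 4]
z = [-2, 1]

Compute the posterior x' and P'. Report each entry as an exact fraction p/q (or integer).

x' = [-1817/629, -2200/629]
P' = [616/629 768/629; 768/629 3428/1887]

x̄ = F·x = [-1, -6]
P̄ = F·P·Fᵀ + Q = [20 -2; -2 7]
y = z − H·x̄ = [-6, -14]
S = H·P̄·Hᵀ + R = [96 159; 159 283]
K = P̄·Hᵀ·S⁻¹ = [464/629 -114/629; 1180/1887 -281/629]
x' = x̄ + K·y = [-1817/629, -2200/629]
P' = (I − K·H)·P̄ = [616/629 768/629; 768/629 3428/1887]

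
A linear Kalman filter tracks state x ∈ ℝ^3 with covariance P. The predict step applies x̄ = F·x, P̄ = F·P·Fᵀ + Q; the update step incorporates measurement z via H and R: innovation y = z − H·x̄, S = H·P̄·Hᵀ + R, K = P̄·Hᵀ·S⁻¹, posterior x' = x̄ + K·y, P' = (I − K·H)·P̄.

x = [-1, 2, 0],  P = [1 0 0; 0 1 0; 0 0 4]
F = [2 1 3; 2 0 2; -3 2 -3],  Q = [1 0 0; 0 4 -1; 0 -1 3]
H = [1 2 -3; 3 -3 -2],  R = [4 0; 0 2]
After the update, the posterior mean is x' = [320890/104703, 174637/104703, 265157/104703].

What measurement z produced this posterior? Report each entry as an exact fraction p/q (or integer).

z = [-1, -1]

x̄ = F·x = [0, -2, 7]
P̄ = F·P·Fᵀ + Q = [42 28 -40; 28 24 -31; -40 -31 52]
S = H·P̄·Hᵀ + R = [1334 663; 663 408]
K = P̄·Hᵀ·S⁻¹ = [158/2053 18214/104703; 390/2053 -13331/104703; -361/2053 -3700/104703]
x' − x̄ = [320890/104703, 384043/104703, -467764/104703] = K·y
y = (KᵀK)⁻¹·Kᵀ·(x' − x̄) = [24, 7]
z = y + H·x̄ = [24, 7] + [-25, -8] = [-1, -1]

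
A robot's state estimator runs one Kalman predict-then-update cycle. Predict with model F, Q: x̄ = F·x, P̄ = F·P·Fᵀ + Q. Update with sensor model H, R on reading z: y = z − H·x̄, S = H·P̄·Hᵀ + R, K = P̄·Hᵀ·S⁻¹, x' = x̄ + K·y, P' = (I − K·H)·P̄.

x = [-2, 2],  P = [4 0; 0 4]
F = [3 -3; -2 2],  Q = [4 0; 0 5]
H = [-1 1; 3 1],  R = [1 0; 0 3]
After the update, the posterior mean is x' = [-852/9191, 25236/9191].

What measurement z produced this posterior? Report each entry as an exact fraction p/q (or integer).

x̄ = F·x = [-12, 8]
P̄ = F·P·Fᵀ + Q = [76 -48; -48 37]
S = H·P̄·Hᵀ + R = [210 -287; -287 436]
K = P̄·Hᵀ·S⁻¹ = [-2404/9191 316/1313; 6351/9191 275/1313]
x' − x̄ = [109440/9191, -48292/9191] = K·y
y = (KᵀK)⁻¹·Kᵀ·(x' − x̄) = [-17, 31]
z = y + H·x̄ = [-17, 31] + [20, -28] = [3, 3]

z = [3, 3]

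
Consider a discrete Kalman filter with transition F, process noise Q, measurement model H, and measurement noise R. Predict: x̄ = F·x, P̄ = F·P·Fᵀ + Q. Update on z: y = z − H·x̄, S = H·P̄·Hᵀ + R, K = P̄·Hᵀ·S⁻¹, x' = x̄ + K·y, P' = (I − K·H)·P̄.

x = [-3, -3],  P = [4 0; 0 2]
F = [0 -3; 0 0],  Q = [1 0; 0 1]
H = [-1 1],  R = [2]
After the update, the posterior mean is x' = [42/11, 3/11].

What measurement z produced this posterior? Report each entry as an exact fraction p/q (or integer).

z = [-3]

x̄ = F·x = [9, 0]
P̄ = F·P·Fᵀ + Q = [19 0; 0 1]
S = H·P̄·Hᵀ + R = [22]
K = P̄·Hᵀ·S⁻¹ = [-19/22; 1/22]
x' − x̄ = [-57/11, 3/11] = K·y
y = (KᵀK)⁻¹·Kᵀ·(x' − x̄) = [6]
z = y + H·x̄ = [6] + [-9] = [-3]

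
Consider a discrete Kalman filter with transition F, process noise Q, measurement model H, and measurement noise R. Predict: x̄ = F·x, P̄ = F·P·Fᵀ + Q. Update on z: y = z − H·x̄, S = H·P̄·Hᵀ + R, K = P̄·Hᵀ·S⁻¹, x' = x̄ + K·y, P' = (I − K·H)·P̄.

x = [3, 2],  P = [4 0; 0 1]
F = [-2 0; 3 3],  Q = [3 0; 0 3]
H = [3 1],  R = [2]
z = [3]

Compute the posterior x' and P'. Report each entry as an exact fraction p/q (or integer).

x' = [-24/7, 1011/77]
P' = [34/7 -96/7; -96/7 3120/77]

x̄ = F·x = [-6, 15]
P̄ = F·P·Fᵀ + Q = [19 -24; -24 48]
y = z − H·x̄ = [6]
S = H·P̄·Hᵀ + R = [77]
K = P̄·Hᵀ·S⁻¹ = [3/7; -24/77]
x' = x̄ + K·y = [-24/7, 1011/77]
P' = (I − K·H)·P̄ = [34/7 -96/7; -96/7 3120/77]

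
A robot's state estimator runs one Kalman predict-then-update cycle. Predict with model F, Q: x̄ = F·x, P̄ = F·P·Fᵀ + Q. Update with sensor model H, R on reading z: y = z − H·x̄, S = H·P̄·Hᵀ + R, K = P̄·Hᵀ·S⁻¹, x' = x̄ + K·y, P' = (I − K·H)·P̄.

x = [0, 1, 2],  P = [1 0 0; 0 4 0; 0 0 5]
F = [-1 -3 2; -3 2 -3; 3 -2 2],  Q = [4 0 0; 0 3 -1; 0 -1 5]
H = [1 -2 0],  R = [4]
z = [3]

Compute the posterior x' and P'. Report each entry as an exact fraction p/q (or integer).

x' = [-139/187, -354/187, 4/11]
P' = [7652/561 3500/561 -38/11; 3500/561 2144/561 -25/11; -38/11 -25/11 91/11]

x̄ = F·x = [1, -4, 2]
P̄ = F·P·Fᵀ + Q = [61 -51 41; -51 73 -56; 41 -56 50]
y = z − H·x̄ = [-6]
S = H·P̄·Hᵀ + R = [561]
K = P̄·Hᵀ·S⁻¹ = [163/561; -197/561; 3/11]
x' = x̄ + K·y = [-139/187, -354/187, 4/11]
P' = (I − K·H)·P̄ = [7652/561 3500/561 -38/11; 3500/561 2144/561 -25/11; -38/11 -25/11 91/11]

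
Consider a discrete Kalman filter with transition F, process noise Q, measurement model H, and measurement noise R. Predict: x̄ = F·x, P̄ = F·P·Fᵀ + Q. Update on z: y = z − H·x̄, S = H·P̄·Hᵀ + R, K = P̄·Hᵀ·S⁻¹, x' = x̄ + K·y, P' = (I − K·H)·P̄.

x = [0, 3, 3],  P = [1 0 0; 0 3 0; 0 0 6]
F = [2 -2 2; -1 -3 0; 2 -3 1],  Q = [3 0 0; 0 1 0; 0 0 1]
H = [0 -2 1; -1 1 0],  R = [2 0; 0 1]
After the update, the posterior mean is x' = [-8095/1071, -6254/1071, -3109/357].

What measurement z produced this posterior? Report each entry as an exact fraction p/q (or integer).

z = [3, 2]

x̄ = F·x = [0, -9, -6]
P̄ = F·P·Fᵀ + Q = [43 16 34; 16 29 25; 34 25 38]
S = H·P̄·Hᵀ + R = [56 -35; -35 41]
K = P̄·Hᵀ·S⁻¹ = [-863/1071 -206/153; -898/1071 -61/153; -269/357 -44/51]
x' − x̄ = [-8095/1071, 3385/1071, -967/357] = K·y
y = (KᵀK)⁻¹·Kᵀ·(x' − x̄) = [-9, 11]
z = y + H·x̄ = [-9, 11] + [12, -9] = [3, 2]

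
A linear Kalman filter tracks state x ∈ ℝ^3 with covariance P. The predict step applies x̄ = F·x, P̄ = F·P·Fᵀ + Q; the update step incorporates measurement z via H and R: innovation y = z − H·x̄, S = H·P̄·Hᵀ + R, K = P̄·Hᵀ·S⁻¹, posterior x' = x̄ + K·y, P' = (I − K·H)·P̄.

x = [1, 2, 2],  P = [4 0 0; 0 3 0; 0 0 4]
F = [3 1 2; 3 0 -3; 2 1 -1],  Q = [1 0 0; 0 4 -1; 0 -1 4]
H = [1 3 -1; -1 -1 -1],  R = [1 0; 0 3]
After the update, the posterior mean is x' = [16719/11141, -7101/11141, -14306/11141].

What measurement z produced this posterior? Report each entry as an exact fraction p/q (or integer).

x̄ = F·x = [9, -3, 2]
P̄ = F·P·Fᵀ + Q = [56 12 19; 12 76 35; 19 35 27]
S = H·P̄·Hᵀ + R = [592 -375; -375 294]
K = P̄·Hᵀ·S⁻¹ = [-3721/11141 -8043/11141; 4715/11141 1353/11141; -619/11141 -3859/11141]
x' − x̄ = [-83550/11141, 26322/11141, -36588/11141] = K·y
y = (KᵀK)⁻¹·Kᵀ·(x' − x̄) = [3, 9]
z = y + H·x̄ = [3, 9] + [-2, -8] = [1, 1]

z = [1, 1]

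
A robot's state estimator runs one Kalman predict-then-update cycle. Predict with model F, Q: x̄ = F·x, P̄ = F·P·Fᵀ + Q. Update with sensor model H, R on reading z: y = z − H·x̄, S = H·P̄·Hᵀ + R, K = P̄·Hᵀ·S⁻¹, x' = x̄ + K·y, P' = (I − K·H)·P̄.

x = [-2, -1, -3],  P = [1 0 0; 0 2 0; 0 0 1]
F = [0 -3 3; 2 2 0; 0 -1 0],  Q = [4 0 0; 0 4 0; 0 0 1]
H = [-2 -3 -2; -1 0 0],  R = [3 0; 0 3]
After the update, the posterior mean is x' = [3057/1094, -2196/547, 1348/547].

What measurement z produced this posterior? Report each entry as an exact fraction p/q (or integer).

x̄ = F·x = [-6, -6, 1]
P̄ = F·P·Fᵀ + Q = [31 -12 6; -12 16 -4; 6 -4 3]
S = H·P̄·Hᵀ + R = [139 38; 38 34]
K = P̄·Hᵀ·S⁻¹ = [-19/547 -955/1094; -500/1641 1138/1641; 4/547 -101/547]
x' − x̄ = [9621/1094, 1086/547, 801/547] = K·y
y = (KᵀK)⁻¹·Kᵀ·(x' − x̄) = [-27, -9]
z = y + H·x̄ = [-27, -9] + [28, 6] = [1, -3]

z = [1, -3]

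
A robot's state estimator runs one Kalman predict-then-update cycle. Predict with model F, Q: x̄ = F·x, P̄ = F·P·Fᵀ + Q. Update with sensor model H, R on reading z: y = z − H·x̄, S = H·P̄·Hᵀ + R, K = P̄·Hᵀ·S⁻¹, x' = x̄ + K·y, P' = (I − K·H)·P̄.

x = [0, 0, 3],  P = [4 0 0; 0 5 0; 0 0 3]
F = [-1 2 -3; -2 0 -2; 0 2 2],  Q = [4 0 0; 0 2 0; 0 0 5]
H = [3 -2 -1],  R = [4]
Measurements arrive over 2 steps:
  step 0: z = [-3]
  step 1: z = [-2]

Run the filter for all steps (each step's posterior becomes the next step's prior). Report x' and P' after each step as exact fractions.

step 0: x̄ = F·x = [-9, -6, 6]
step 0: P̄ = F·P·Fᵀ + Q = [55 26 2; 26 30 -12; 2 -12 37]
step 0: y = z − H·x̄ = [18]
step 0: S = H·P̄·Hᵀ + R = [284]
step 0: K = P̄·Hᵀ·S⁻¹ = [111/284; 15/142; -7/284]
step 0: x' = x̄ + K·y = [-279/142, -291/71, 789/142]
step 0: P' = (I − K·H)·P̄ = [3299/284 2027/142 1345/284; 2027/142 1905/71 -1599/142; 1345/284 -1599/142 10459/284]
step 1: x̄ = F·x = [-1626/71, -510/71, 207/71]
step 1: P̄ = F·P·Fᵀ + Q = [39819/71 19172/71 -9169/71; 19172/71 16590/71 -12660/71; -9169/71 -12660/71 12038/71]
step 1: y = z − H·x̄ = [3923/71]
step 1: S = H·P̄·Hᵀ + R = [211363/71]
step 1: K = P̄·Hᵀ·S⁻¹ = [90282/211363; 36996/211363; -14225/211363]
step 1: x' = x̄ + K·y = [147888/211363, 525918/211363, -169754/211363]
step 1: P' = (I − K·H)·P̄ = [3738363/211363 10030684/211363 -9207407/211363; 10030684/211363 30109974/211363 -30275880/211363; -9207407/211363 -30275880/211363 32986439/211363]

step 0: x' = [-279/142, -291/71, 789/142], P' = [3299/284 2027/142 1345/284; 2027/142 1905/71 -1599/142; 1345/284 -1599/142 10459/284]
step 1: x' = [147888/211363, 525918/211363, -169754/211363], P' = [3738363/211363 10030684/211363 -9207407/211363; 10030684/211363 30109974/211363 -30275880/211363; -9207407/211363 -30275880/211363 32986439/211363]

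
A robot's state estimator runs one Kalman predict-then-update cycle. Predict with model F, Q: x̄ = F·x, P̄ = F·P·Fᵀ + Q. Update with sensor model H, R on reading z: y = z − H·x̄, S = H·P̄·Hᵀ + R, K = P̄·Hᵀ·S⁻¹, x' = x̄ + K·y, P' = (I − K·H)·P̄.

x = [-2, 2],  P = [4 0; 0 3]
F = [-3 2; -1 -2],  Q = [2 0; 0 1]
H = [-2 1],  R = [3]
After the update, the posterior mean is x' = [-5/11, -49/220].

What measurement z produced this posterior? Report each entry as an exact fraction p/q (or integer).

z = [1]

x̄ = F·x = [10, -2]
P̄ = F·P·Fᵀ + Q = [50 0; 0 17]
S = H·P̄·Hᵀ + R = [220]
K = P̄·Hᵀ·S⁻¹ = [-5/11; 17/220]
x' − x̄ = [-115/11, 391/220] = K·y
y = (KᵀK)⁻¹·Kᵀ·(x' − x̄) = [23]
z = y + H·x̄ = [23] + [-22] = [1]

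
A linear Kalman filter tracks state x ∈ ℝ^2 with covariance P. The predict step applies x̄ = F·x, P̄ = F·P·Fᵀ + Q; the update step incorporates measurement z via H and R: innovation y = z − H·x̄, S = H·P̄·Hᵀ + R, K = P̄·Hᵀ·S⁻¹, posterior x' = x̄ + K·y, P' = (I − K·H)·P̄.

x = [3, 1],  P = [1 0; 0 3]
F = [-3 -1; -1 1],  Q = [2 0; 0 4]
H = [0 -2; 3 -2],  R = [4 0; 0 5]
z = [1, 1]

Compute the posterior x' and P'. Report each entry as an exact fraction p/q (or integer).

x' = [-128/173, -1282/1211]
P' = [154/173 96/173; 96/173 1048/1211]

x̄ = F·x = [-10, -2]
P̄ = F·P·Fᵀ + Q = [14 0; 0 8]
y = z − H·x̄ = [-3, 27]
S = H·P̄·Hᵀ + R = [36 32; 32 163]
K = P̄·Hᵀ·S⁻¹ = [-48/173 54/173; -524/1211 -16/1211]
x' = x̄ + K·y = [-128/173, -1282/1211]
P' = (I − K·H)·P̄ = [154/173 96/173; 96/173 1048/1211]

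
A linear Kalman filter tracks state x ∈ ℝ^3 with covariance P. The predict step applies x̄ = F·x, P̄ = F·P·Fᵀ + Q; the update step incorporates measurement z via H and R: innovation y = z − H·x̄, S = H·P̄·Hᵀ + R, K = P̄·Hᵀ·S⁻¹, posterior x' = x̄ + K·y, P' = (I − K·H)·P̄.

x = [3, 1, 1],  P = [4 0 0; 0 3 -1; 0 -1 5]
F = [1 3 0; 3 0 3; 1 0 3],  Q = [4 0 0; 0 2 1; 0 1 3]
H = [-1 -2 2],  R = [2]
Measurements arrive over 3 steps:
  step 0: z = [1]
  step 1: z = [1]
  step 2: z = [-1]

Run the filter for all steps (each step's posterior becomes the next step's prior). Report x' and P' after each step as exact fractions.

step 0: x̄ = F·x = [6, 12, 6]
step 0: P̄ = F·P·Fᵀ + Q = [35 3 -5; 3 83 58; -5 58 52]
step 0: y = z − H·x̄ = [19]
step 0: S = H·P̄·Hᵀ + R = [145]
step 0: K = P̄·Hᵀ·S⁻¹ = [-51/145; -53/145; -7/145]
step 0: x' = x̄ + K·y = [-99/145, 733/145, 737/145]
step 0: P' = (I − K·H)·P̄ = [2474/145 -2268/145 -1082/145; -2268/145 9226/145 8039/145; -1082/145 8039/145 7491/145]
step 1: x̄ = F·x = [420/29, 66/5, 2112/145]
step 1: P̄ = F·P·Fᵀ + Q = [14496/29 387 12955/29; 387 2431/5 2138/5; 12955/29 2138/5 63836/145]
step 1: y = z − H·x̄ = [1849/145]
step 1: S = H·P̄·Hᵀ + R = [79454/145]
step 1: K = P̄·Hᵀ·S⁻¹ = [-27580/39727; -73109/79454; -61107/79454]
step 1: x' = x̄ + K·y = [223664/39727, 116527/79454, 378069/79454]
step 1: P' = (I − K·H)·P̄ = [9366208/39727 1468513/39727 6124037/39727; 1468513/39727 1768977/79454 3164381/79454; 6124037/39727 3164381/79454 9227311/79454]
step 2: x̄ = F·x = [796909/79454, 2476191/79454, 1581535/79454]
step 2: P̄ = F·P·Fᵀ + Q = [52593181/79454 147854133/79454 92767145/79454; 147854133/79454 472261783/79454 286299389/79454; 92767145/79454 286299389/79454 175505021/79454]
step 2: y = z − H·x̄ = [2506767/79454]
step 2: S = H·P̄·Hᵀ + R = [573772145/79454]
step 2: K = P̄·Hᵀ·S⁻¹ = [-162767157/573772145; -519778921/573772145; -13667647/24946615]
step 2: x' = x̄ + K·y = [619538959/573772145, 1482678972/573772145, 65350244/24946615]
step 2: P' = (I − K·H)·P̄ = [46358331574/573772145 2915470572/573772145 1127472574/24946615; 2915470572/573772145 10075383461/573772145 478840862/24946615; 1127472574/24946615 478840862/24946615 1028909502/24946615]

step 0: x' = [-99/145, 733/145, 737/145], P' = [2474/145 -2268/145 -1082/145; -2268/145 9226/145 8039/145; -1082/145 8039/145 7491/145]
step 1: x' = [223664/39727, 116527/79454, 378069/79454], P' = [9366208/39727 1468513/39727 6124037/39727; 1468513/39727 1768977/79454 3164381/79454; 6124037/39727 3164381/79454 9227311/79454]
step 2: x' = [619538959/573772145, 1482678972/573772145, 65350244/24946615], P' = [46358331574/573772145 2915470572/573772145 1127472574/24946615; 2915470572/573772145 10075383461/573772145 478840862/24946615; 1127472574/24946615 478840862/24946615 1028909502/24946615]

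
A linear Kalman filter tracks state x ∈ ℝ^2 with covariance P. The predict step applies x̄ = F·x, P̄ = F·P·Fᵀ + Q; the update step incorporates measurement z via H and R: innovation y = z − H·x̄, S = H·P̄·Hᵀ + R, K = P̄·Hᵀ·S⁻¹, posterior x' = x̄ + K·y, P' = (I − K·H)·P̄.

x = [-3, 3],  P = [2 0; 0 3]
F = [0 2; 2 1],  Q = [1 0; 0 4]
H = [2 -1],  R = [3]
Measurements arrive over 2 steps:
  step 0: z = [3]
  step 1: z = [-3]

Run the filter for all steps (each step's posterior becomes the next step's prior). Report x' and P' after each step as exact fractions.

step 0: x' = [18/23, -51/23], P' = [99/23 168/23; 168/23 681/46]
step 1: x' = [-54/679, 2073/679], P' = [29839/3395 51176/3395; 51176/3395 95119/3395]

step 0: x̄ = F·x = [6, -3]
step 0: P̄ = F·P·Fᵀ + Q = [13 6; 6 15]
step 0: y = z − H·x̄ = [-12]
step 0: S = H·P̄·Hᵀ + R = [46]
step 0: K = P̄·Hᵀ·S⁻¹ = [10/23; -3/46]
step 0: x' = x̄ + K·y = [18/23, -51/23]
step 0: P' = (I − K·H)·P̄ = [99/23 168/23; 168/23 681/46]
step 1: x̄ = F·x = [-102/23, -15/23]
step 1: P̄ = F·P·Fᵀ + Q = [1385/23 1353/23; 1353/23 3001/46]
step 1: y = z − H·x̄ = [120/23]
step 1: S = H·P̄·Hᵀ + R = [3395/46]
step 1: K = P̄·Hᵀ·S⁻¹ = [2834/3395; 2411/3395]
step 1: x' = x̄ + K·y = [-54/679, 2073/679]
step 1: P' = (I − K·H)·P̄ = [29839/3395 51176/3395; 51176/3395 95119/3395]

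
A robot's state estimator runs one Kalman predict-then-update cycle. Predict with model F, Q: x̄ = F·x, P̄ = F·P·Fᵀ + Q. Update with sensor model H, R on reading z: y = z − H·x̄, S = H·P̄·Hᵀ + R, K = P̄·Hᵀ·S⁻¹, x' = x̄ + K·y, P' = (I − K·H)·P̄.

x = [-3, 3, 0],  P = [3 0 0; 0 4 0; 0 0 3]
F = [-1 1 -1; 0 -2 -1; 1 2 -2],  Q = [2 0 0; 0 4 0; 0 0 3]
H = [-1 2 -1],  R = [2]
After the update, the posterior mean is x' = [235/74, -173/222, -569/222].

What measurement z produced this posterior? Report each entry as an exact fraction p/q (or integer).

z = [-2]

x̄ = F·x = [6, -6, 3]
P̄ = F·P·Fᵀ + Q = [12 -5 11; -5 23 -10; 11 -10 34]
S = H·P̄·Hᵀ + R = [222]
K = P̄·Hᵀ·S⁻¹ = [-11/74; 61/222; -65/222]
x' − x̄ = [-209/74, 1159/222, -1235/222] = K·y
y = (KᵀK)⁻¹·Kᵀ·(x' − x̄) = [19]
z = y + H·x̄ = [19] + [-21] = [-2]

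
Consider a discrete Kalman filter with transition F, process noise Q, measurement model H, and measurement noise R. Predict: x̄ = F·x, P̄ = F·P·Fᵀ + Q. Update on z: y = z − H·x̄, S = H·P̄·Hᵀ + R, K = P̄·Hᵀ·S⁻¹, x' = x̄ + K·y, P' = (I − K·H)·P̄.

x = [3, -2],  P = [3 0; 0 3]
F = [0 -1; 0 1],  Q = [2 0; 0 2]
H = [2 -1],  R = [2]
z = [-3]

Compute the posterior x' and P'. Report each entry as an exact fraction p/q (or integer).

x̄ = F·x = [2, -2]
P̄ = F·P·Fᵀ + Q = [5 -3; -3 5]
y = z − H·x̄ = [-9]
S = H·P̄·Hᵀ + R = [39]
K = P̄·Hᵀ·S⁻¹ = [1/3; -11/39]
x' = x̄ + K·y = [-1, 7/13]
P' = (I − K·H)·P̄ = [2/3 2/3; 2/3 74/39]

x' = [-1, 7/13]
P' = [2/3 2/3; 2/3 74/39]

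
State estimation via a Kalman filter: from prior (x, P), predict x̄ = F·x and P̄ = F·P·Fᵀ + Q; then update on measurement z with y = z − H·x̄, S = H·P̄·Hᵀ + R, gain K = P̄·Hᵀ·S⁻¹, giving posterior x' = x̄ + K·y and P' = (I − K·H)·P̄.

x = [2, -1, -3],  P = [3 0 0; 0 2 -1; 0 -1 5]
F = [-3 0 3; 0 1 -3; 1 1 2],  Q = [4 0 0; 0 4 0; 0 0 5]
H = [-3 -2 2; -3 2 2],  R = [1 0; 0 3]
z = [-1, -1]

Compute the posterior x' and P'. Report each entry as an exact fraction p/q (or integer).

x̄ = F·x = [-15, 8, -5]
P̄ = F·P·Fᵀ + Q = [76 -48 18; -48 57 -27; 18 -27 26]
y = z − H·x̄ = [-20, -52]
S = H·P̄·Hᵀ + R = [441 344; 344 1163]
K = P̄·Hᵀ·S⁻¹ = [-12576/394547 -93984/394547; -98088/394547 98220/394547; 79740/394547 -42584/394547]
x' = x̄ + K·y = [-779517/394547, 10696/394547, -1353167/394547]
P' = (I − K·H)·P̄ = [1710884/394547 -67344/394547 2492694/394547; -67344/394547 98187/394547 -51873/394547; 2492694/394547 -51873/394547 3727038/394547]

x' = [-779517/394547, 10696/394547, -1353167/394547]
P' = [1710884/394547 -67344/394547 2492694/394547; -67344/394547 98187/394547 -51873/394547; 2492694/394547 -51873/394547 3727038/394547]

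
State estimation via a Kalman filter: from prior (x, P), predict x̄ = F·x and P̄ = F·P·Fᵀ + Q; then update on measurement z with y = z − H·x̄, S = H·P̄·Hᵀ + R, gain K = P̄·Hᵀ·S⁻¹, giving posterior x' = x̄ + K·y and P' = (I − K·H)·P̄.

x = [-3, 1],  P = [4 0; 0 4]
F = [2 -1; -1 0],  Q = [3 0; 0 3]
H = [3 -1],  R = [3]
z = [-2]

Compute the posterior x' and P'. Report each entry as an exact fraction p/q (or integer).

x̄ = F·x = [-7, 3]
P̄ = F·P·Fᵀ + Q = [23 -8; -8 7]
y = z − H·x̄ = [22]
S = H·P̄·Hᵀ + R = [265]
K = P̄·Hᵀ·S⁻¹ = [77/265; -31/265]
x' = x̄ + K·y = [-161/265, 113/265]
P' = (I − K·H)·P̄ = [166/265 267/265; 267/265 894/265]

x' = [-161/265, 113/265]
P' = [166/265 267/265; 267/265 894/265]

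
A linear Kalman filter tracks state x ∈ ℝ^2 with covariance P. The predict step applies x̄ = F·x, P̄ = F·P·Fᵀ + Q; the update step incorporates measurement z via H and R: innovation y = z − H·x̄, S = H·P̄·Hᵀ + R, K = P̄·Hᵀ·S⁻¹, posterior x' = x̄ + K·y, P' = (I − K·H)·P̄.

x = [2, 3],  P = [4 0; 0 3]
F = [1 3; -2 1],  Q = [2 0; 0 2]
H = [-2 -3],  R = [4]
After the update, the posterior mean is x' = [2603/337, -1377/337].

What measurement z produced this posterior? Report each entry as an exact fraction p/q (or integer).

x̄ = F·x = [11, -1]
P̄ = F·P·Fᵀ + Q = [33 1; 1 21]
S = H·P̄·Hᵀ + R = [337]
K = P̄·Hᵀ·S⁻¹ = [-69/337; -65/337]
x' − x̄ = [-1104/337, -1040/337] = K·y
y = (KᵀK)⁻¹·Kᵀ·(x' − x̄) = [16]
z = y + H·x̄ = [16] + [-19] = [-3]

z = [-3]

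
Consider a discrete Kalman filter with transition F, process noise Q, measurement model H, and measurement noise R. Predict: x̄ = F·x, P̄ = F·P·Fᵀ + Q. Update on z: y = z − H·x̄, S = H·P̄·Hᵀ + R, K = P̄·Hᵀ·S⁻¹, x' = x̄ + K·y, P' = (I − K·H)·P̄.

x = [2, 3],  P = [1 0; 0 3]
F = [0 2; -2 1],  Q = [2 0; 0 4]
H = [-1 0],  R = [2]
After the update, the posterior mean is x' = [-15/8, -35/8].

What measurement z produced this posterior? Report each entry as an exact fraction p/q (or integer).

z = [3]

x̄ = F·x = [6, -1]
P̄ = F·P·Fᵀ + Q = [14 6; 6 11]
S = H·P̄·Hᵀ + R = [16]
K = P̄·Hᵀ·S⁻¹ = [-7/8; -3/8]
x' − x̄ = [-63/8, -27/8] = K·y
y = (KᵀK)⁻¹·Kᵀ·(x' − x̄) = [9]
z = y + H·x̄ = [9] + [-6] = [3]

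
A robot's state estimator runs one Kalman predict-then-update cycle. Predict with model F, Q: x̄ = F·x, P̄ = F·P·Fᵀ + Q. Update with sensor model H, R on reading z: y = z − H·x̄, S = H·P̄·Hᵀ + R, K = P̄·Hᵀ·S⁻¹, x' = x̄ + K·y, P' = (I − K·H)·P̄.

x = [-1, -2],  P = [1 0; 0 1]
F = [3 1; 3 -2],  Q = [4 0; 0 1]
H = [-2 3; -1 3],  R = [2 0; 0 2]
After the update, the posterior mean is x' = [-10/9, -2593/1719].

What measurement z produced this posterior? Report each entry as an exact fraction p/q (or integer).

z = [-3, -3]

x̄ = F·x = [-5, 1]
P̄ = F·P·Fᵀ + Q = [14 7; 7 14]
S = H·P̄·Hᵀ + R = [100 91; 91 100]
K = P̄·Hᵀ·S⁻¹ = [-7/9 7/9; -385/1719 952/1719]
x' − x̄ = [35/9, -4312/1719] = K·y
y = (KᵀK)⁻¹·Kᵀ·(x' − x̄) = [-16, -11]
z = y + H·x̄ = [-16, -11] + [13, 8] = [-3, -3]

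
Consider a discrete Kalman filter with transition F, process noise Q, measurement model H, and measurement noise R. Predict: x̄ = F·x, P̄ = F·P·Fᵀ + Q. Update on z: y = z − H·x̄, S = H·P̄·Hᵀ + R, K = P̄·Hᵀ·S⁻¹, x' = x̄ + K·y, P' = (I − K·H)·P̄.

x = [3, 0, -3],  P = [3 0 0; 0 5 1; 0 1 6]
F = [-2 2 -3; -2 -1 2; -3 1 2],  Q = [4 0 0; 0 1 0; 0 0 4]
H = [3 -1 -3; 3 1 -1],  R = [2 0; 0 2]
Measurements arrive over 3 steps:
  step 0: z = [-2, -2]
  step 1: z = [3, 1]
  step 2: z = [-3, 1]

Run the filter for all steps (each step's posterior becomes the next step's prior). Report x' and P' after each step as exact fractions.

step 0: x̄ = F·x = [3, -12, -15]
step 0: P̄ = F·P·Fᵀ + Q = [78 -27 -7; -27 38 37; -7 37 64]
step 0: y = z − H·x̄ = [-68, -14]
step 0: S = H·P̄·Hᵀ + R = [1828 866; 866 612]
step 0: K = P̄·Hᵀ·S⁻¹ = [-637/18439 7349/18439; -3574/18439 2647/18439; -27858/92195 32189/92195]
step 0: x' = x̄ + K·y = [-4253/18439, -15294/18439, 60773/92195]
step 0: P' = (I − K·H)·P̄ = [45190/18439 -56443/18439 64429/18439; -56443/18439 90422/18439 -84201/18439; 64429/18439 -84201/18439 481052/92195]
step 1: x̄ = F·x = [-292729/92195, 240546/92195, 108871/92195]
step 1: P̄ = F·P·Fᵀ + Q = [18586008/92195 -4625047/92195 2821048/92195; -4625047/92195 1350313/92195 -675867/92195; 2821048/92195 -675867/92195 922178/92195]
step 1: y = z − H·x̄ = [1721931/92195, 838707/92195]
step 1: S = H·P̄·Hᵀ + R = [150024593/92195 136189451/92195; 136189451/92195 126406117/92195]
step 1: K = P̄·Hᵀ·S⁻¹ = [-44955584/1129290341 480045369/1129290341; -296034801/2258580682 107233597/2258580682; -350978878/1129290341 439474861/1129290341]
step 1: x' = x̄ + K·y = [-58235638/1129290341, 669660048/1129290341, -1223751824/1129290341]
step 1: P' = (I − K·H)·P̄ = [1422768781/1129290341 -1391607326/1129290341 1916608279/1129290341; -1391607326/1129290341 2241844887/1129290341 -2040210688/1129290341; 1916608279/1129290341 -2040210688/1129290341 2830664427/1129290341]
step 2: x̄ = F·x = [5127046844/1129290341, -3000692420/1129290341, -1603136686/1129290341]
step 2: P̄ = F·P·Fᵀ + Q = [103266282091/1129290341 -23441644818/1129290341 14712005213/1129290341; -23441644818/1129290341 7646415276/1129290341 -2940264609/1129290341; 14712005213/1129290341 -2940264609/1129290341 8076084844/1129290341]
step 2: y = z − H·x̄ = [-26579114033/1129290341, -12854294457/1129290341]
step 2: S = H·P̄·Hᵀ + R = [870178485793/1129290341 775314844737/1129290341; 775314844737/1129290341 724336248653/1129290341]
step 2: K = P̄·Hᵀ·S⁻¹ = [-532060660839/12923475269630 5416151009551/12923475269630; -1670207630433/12923475269630 721917362367/12923475269630; -4041704457687/12923475269630 4917073607183/12923475269630]
step 2: x' = x̄ + K·y = [954596331860/1292347526963, -324670585583/1292347526963, 2081069277446/1292347526963]
step 2: P' = (I − K·H)·P̄ = [7575092322688/6461737634815 -7167510061659/6461737634815 10141615896854/6461737634815; -7167510061659/6461737634815 11710255021872/6461737634815 -10514192525472/6461737634815; 10141615896854/6461737634815 -10514192525472/6461737634815 14993581557907/6461737634815]

step 0: x' = [-4253/18439, -15294/18439, 60773/92195], P' = [45190/18439 -56443/18439 64429/18439; -56443/18439 90422/18439 -84201/18439; 64429/18439 -84201/18439 481052/92195]
step 1: x' = [-58235638/1129290341, 669660048/1129290341, -1223751824/1129290341], P' = [1422768781/1129290341 -1391607326/1129290341 1916608279/1129290341; -1391607326/1129290341 2241844887/1129290341 -2040210688/1129290341; 1916608279/1129290341 -2040210688/1129290341 2830664427/1129290341]
step 2: x' = [954596331860/1292347526963, -324670585583/1292347526963, 2081069277446/1292347526963], P' = [7575092322688/6461737634815 -7167510061659/6461737634815 10141615896854/6461737634815; -7167510061659/6461737634815 11710255021872/6461737634815 -10514192525472/6461737634815; 10141615896854/6461737634815 -10514192525472/6461737634815 14993581557907/6461737634815]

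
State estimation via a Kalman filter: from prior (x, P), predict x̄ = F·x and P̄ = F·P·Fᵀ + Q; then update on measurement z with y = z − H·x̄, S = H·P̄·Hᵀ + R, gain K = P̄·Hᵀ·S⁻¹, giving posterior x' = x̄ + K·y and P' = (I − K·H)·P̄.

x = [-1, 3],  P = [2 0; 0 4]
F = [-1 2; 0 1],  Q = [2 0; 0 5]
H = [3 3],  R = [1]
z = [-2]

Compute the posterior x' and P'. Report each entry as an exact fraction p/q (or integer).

x̄ = F·x = [7, 3]
P̄ = F·P·Fᵀ + Q = [20 8; 8 9]
y = z − H·x̄ = [-32]
S = H·P̄·Hᵀ + R = [406]
K = P̄·Hᵀ·S⁻¹ = [6/29; 51/406]
x' = x̄ + K·y = [11/29, -207/203]
P' = (I − K·H)·P̄ = [76/29 -74/29; -74/29 1053/406]

x' = [11/29, -207/203]
P' = [76/29 -74/29; -74/29 1053/406]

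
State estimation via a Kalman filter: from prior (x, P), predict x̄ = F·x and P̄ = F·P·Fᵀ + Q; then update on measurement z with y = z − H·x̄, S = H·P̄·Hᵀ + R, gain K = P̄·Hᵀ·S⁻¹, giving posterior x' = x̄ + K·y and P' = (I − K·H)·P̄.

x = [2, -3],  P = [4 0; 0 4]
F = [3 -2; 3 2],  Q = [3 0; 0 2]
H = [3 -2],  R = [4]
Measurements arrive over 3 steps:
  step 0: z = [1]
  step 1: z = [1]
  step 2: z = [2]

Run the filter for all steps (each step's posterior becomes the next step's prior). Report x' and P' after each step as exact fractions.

step 0: x̄ = F·x = [12, 0]
step 0: P̄ = F·P·Fᵀ + Q = [55 20; 20 54]
step 0: y = z − H·x̄ = [-35]
step 0: S = H·P̄·Hᵀ + R = [475]
step 0: K = P̄·Hᵀ·S⁻¹ = [5/19; -48/475]
step 0: x' = x̄ + K·y = [53/19, 336/95]
step 0: P' = (I − K·H)·P̄ = [420/19 620/19; 620/19 23346/475]
step 1: x̄ = F·x = [123/95, 1467/95]
step 1: P̄ = F·P·Fᵀ + Q = [3309/475 1116/475; 1116/475 374834/475]
step 1: y = z − H·x̄ = [28]
step 1: S = H·P̄·Hᵀ + R = [3195]
step 1: K = P̄·Hᵀ·S⁻¹ = [9/1775; -7856/15975]
step 1: x' = x̄ + K·y = [48453/33725, 507673/303525]
step 1: P' = (I − K·H)·P̄ = [1160844/168625 1739556/168625; 1739556/168625 24976646/1517625]
step 2: x̄ = F·x = [3083/3195, 2323577/303525]
step 2: P̄ = F·P·Fᵀ + Q = [22349/3195 -61876/15975; -61876/15975 384842246/1517625]
step 2: y = z − H·x̄ = [4375549/303525]
step 2: S = H·P̄·Hᵀ + R = [1711520099/1517625]
step 2: K = P̄·Hᵀ·S⁻¹ = [43603765/1711520099; -787319152/1711520099]
step 2: x' = x̄ + K·y = [2280105344/1711520099, 1752393407/1711520099]
step 2: P' = (I − K·H)·P̄ = [10719264612/1711520099 15991689388/1711520099; 15991689388/1711520099 25562172386/1711520099]

step 0: x' = [53/19, 336/95], P' = [420/19 620/19; 620/19 23346/475]
step 1: x' = [48453/33725, 507673/303525], P' = [1160844/168625 1739556/168625; 1739556/168625 24976646/1517625]
step 2: x' = [2280105344/1711520099, 1752393407/1711520099], P' = [10719264612/1711520099 15991689388/1711520099; 15991689388/1711520099 25562172386/1711520099]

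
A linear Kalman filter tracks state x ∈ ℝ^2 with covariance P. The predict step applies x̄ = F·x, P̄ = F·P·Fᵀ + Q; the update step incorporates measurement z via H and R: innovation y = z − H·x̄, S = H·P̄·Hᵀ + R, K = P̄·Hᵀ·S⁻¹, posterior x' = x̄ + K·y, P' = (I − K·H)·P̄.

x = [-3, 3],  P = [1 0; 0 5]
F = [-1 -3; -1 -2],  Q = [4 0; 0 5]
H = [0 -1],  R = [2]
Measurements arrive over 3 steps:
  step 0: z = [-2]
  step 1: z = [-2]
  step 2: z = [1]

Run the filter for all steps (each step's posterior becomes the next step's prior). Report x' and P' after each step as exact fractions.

step 0: x̄ = F·x = [-6, -3]
step 0: P̄ = F·P·Fᵀ + Q = [50 31; 31 26]
step 0: y = z − H·x̄ = [-5]
step 0: S = H·P̄·Hᵀ + R = [28]
step 0: K = P̄·Hᵀ·S⁻¹ = [-31/28; -13/14]
step 0: x' = x̄ + K·y = [-13/28, 23/14]
step 0: P' = (I − K·H)·P̄ = [439/28 31/14; 31/14 13/7]
step 1: x̄ = F·x = [-125/28, -79/28]
step 1: P̄ = F·P·Fᵀ + Q = [1391/28 1061/28; 1061/28 1035/28]
step 1: y = z − H·x̄ = [-135/28]
step 1: S = H·P̄·Hᵀ + R = [1091/28]
step 1: K = P̄·Hᵀ·S⁻¹ = [-1061/1091; -1035/1091]
step 1: x' = x̄ + K·y = [245/1091, 1912/1091]
step 1: P' = (I − K·H)·P̄ = [13995/1091 2122/1091; 2122/1091 2070/1091]
step 2: x̄ = F·x = [-5981/1091, -4069/1091]
step 2: P̄ = F·P·Fᵀ + Q = [49721/1091 37025/1091; 37025/1091 36218/1091]
step 2: y = z − H·x̄ = [-2978/1091]
step 2: S = H·P̄·Hᵀ + R = [38400/1091]
step 2: K = P̄·Hᵀ·S⁻¹ = [-1481/1536; -18109/19200]
step 2: x' = x̄ + K·y = [-2189/768, -11089/9600]
step 2: P' = (I − K·H)·P̄ = [19741/1536 1481/768; 1481/768 18109/9600]

step 0: x' = [-13/28, 23/14], P' = [439/28 31/14; 31/14 13/7]
step 1: x' = [245/1091, 1912/1091], P' = [13995/1091 2122/1091; 2122/1091 2070/1091]
step 2: x' = [-2189/768, -11089/9600], P' = [19741/1536 1481/768; 1481/768 18109/9600]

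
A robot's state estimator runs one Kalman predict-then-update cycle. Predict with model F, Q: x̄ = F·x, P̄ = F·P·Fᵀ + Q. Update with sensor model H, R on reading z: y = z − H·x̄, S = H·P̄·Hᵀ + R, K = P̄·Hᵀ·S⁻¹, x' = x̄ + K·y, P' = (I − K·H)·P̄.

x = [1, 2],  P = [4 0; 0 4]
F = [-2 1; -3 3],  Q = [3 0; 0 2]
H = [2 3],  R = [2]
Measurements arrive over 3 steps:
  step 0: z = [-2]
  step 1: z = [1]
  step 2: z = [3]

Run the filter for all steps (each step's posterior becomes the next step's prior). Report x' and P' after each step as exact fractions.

step 0: x̄ = F·x = [0, 3]
step 0: P̄ = F·P·Fᵀ + Q = [23 36; 36 74]
step 0: y = z − H·x̄ = [-11]
step 0: S = H·P̄·Hᵀ + R = [1192]
step 0: K = P̄·Hᵀ·S⁻¹ = [77/596; 147/596]
step 0: x' = x̄ + K·y = [-847/596, 171/596]
step 0: P' = (I − K·H)·P̄ = [925/298 -591/298; -591/298 443/298]
step 1: x̄ = F·x = [1865/596, 1527/298]
step 1: P̄ = F·P·Fᵀ + Q = [7401/298 6099/149; 6099/149 11773/149]
step 1: y = z − H·x̄ = [-3074/149]
step 1: S = H·P̄·Hᵀ + R = [194245/149]
step 1: K = P̄·Hᵀ·S⁻¹ = [25698/194245; 47517/194245]
step 1: x' = x̄ + K·y = [5861/14660, 567/7330]
step 1: P' = (I − K·H)·P̄ = [784113/388490 -244239/194245; -244239/194245 194504/194245]
step 2: x̄ = F·x = [-2647/3665, -14181/14660]
step 2: P̄ = F·P·Fᵀ + Q = [3322421/194245 5134002/194245; 5134002/194245 20127673/388490]
step 2: y = z − H·x̄ = [107699/14660]
step 2: S = H·P̄·Hᵀ + R = [331721453/388490]
step 2: K = P̄·Hᵀ·S⁻¹ = [44093696/331721453; 11559861/47388779]
step 2: x' = x̄ + K·y = [84350629/331721453, 39083574/47388779]
step 2: P' = (I − K·H)·P̄ = [669213149/331721453 -59535186/47388779; -59535186/47388779 47396698/47388779]

step 0: x' = [-847/596, 171/596], P' = [925/298 -591/298; -591/298 443/298]
step 1: x' = [5861/14660, 567/7330], P' = [784113/388490 -244239/194245; -244239/194245 194504/194245]
step 2: x' = [84350629/331721453, 39083574/47388779], P' = [669213149/331721453 -59535186/47388779; -59535186/47388779 47396698/47388779]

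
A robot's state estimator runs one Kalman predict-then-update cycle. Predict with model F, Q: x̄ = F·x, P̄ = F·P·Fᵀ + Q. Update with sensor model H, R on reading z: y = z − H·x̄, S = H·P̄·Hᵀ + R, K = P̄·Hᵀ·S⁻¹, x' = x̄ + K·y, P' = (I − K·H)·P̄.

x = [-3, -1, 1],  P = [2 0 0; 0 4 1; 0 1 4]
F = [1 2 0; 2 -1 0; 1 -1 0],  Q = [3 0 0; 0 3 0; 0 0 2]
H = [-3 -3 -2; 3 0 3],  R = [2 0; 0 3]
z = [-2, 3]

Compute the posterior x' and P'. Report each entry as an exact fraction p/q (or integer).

x' = [3907/4957, -1385/4957, 766/4957]
P' = [29865/4957 -11947/4957 -27594/4957; -11947/4957 6359/4957 10198/4957; -27594/4957 10198/4957 26872/4957]

x̄ = F·x = [-5, -5, -2]
P̄ = F·P·Fᵀ + Q = [21 -4 -6; -4 15 8; -6 8 8]
y = z − H·x̄ = [-36, 24]
S = H·P̄·Hᵀ + R = [310 -183; -183 156]
K = P̄·Hᵀ·S⁻¹ = [717/4957 2271/4957; -1816/4957 -1749/4957; -778/4957 -722/4957]
x' = x̄ + K·y = [3907/4957, -1385/4957, 766/4957]
P' = (I − K·H)·P̄ = [29865/4957 -11947/4957 -27594/4957; -11947/4957 6359/4957 10198/4957; -27594/4957 10198/4957 26872/4957]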